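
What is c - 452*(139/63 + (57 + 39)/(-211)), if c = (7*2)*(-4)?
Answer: -11267420/13293 ≈ -847.62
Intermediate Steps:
c = -56 (c = 14*(-4) = -56)
c - 452*(139/63 + (57 + 39)/(-211)) = -56 - 452*(139/63 + (57 + 39)/(-211)) = -56 - 452*(139*(1/63) + 96*(-1/211)) = -56 - 452*(139/63 - 96/211) = -56 - 452*23281/13293 = -56 - 10523012/13293 = -11267420/13293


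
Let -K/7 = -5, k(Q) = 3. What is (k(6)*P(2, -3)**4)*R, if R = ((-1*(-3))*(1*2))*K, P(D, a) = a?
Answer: 51030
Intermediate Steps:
K = 35 (K = -7*(-5) = 35)
R = 210 (R = ((-1*(-3))*(1*2))*35 = (3*2)*35 = 6*35 = 210)
(k(6)*P(2, -3)**4)*R = (3*(-3)**4)*210 = (3*81)*210 = 243*210 = 51030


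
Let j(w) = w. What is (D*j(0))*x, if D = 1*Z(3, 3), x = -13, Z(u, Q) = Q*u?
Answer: 0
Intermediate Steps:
D = 9 (D = 1*(3*3) = 1*9 = 9)
(D*j(0))*x = (9*0)*(-13) = 0*(-13) = 0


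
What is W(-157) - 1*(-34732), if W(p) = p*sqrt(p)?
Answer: 34732 - 157*I*sqrt(157) ≈ 34732.0 - 1967.2*I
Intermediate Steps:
W(p) = p**(3/2)
W(-157) - 1*(-34732) = (-157)**(3/2) - 1*(-34732) = -157*I*sqrt(157) + 34732 = 34732 - 157*I*sqrt(157)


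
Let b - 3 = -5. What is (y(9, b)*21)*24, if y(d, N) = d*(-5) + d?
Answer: -18144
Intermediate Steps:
b = -2 (b = 3 - 5 = -2)
y(d, N) = -4*d (y(d, N) = -5*d + d = -4*d)
(y(9, b)*21)*24 = (-4*9*21)*24 = -36*21*24 = -756*24 = -18144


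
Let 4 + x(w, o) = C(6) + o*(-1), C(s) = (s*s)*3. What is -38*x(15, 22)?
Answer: -3116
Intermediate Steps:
C(s) = 3*s² (C(s) = s²*3 = 3*s²)
x(w, o) = 104 - o (x(w, o) = -4 + (3*6² + o*(-1)) = -4 + (3*36 - o) = -4 + (108 - o) = 104 - o)
-38*x(15, 22) = -38*(104 - 1*22) = -38*(104 - 22) = -38*82 = -3116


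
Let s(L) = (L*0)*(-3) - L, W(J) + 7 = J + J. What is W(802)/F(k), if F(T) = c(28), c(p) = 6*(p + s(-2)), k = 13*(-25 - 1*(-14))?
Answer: 1597/180 ≈ 8.8722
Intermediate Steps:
W(J) = -7 + 2*J (W(J) = -7 + (J + J) = -7 + 2*J)
s(L) = -L (s(L) = 0*(-3) - L = 0 - L = -L)
k = -143 (k = 13*(-25 + 14) = 13*(-11) = -143)
c(p) = 12 + 6*p (c(p) = 6*(p - 1*(-2)) = 6*(p + 2) = 6*(2 + p) = 12 + 6*p)
F(T) = 180 (F(T) = 12 + 6*28 = 12 + 168 = 180)
W(802)/F(k) = (-7 + 2*802)/180 = (-7 + 1604)*(1/180) = 1597*(1/180) = 1597/180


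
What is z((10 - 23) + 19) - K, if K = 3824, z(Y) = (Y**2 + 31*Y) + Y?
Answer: -3596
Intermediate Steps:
z(Y) = Y**2 + 32*Y
z((10 - 23) + 19) - K = ((10 - 23) + 19)*(32 + ((10 - 23) + 19)) - 1*3824 = (-13 + 19)*(32 + (-13 + 19)) - 3824 = 6*(32 + 6) - 3824 = 6*38 - 3824 = 228 - 3824 = -3596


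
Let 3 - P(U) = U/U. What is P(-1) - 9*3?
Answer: -25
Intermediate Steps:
P(U) = 2 (P(U) = 3 - U/U = 3 - 1*1 = 3 - 1 = 2)
P(-1) - 9*3 = 2 - 9*3 = 2 - 27 = -25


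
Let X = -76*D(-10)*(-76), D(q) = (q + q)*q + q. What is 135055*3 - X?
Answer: -692275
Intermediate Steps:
D(q) = q + 2*q**2 (D(q) = (2*q)*q + q = 2*q**2 + q = q + 2*q**2)
X = 1097440 (X = -(-760)*(1 + 2*(-10))*(-76) = -(-760)*(1 - 20)*(-76) = -(-760)*(-19)*(-76) = -76*190*(-76) = -14440*(-76) = 1097440)
135055*3 - X = 135055*3 - 1*1097440 = 405165 - 1097440 = -692275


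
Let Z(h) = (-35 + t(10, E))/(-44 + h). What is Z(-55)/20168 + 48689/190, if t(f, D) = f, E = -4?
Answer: 48607010099/189680040 ≈ 256.26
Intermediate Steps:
Z(h) = -25/(-44 + h) (Z(h) = (-35 + 10)/(-44 + h) = -25/(-44 + h))
Z(-55)/20168 + 48689/190 = -25/(-44 - 55)/20168 + 48689/190 = -25/(-99)*(1/20168) + 48689*(1/190) = -25*(-1/99)*(1/20168) + 48689/190 = (25/99)*(1/20168) + 48689/190 = 25/1996632 + 48689/190 = 48607010099/189680040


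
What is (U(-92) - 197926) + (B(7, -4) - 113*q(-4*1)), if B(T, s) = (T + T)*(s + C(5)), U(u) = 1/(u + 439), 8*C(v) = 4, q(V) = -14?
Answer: -68148370/347 ≈ -1.9639e+5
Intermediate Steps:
C(v) = 1/2 (C(v) = (1/8)*4 = 1/2)
U(u) = 1/(439 + u)
B(T, s) = 2*T*(1/2 + s) (B(T, s) = (T + T)*(s + 1/2) = (2*T)*(1/2 + s) = 2*T*(1/2 + s))
(U(-92) - 197926) + (B(7, -4) - 113*q(-4*1)) = (1/(439 - 92) - 197926) + (7*(1 + 2*(-4)) - 113*(-14)) = (1/347 - 197926) + (7*(1 - 8) + 1582) = (1/347 - 197926) + (7*(-7) + 1582) = -68680321/347 + (-49 + 1582) = -68680321/347 + 1533 = -68148370/347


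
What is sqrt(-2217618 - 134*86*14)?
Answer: I*sqrt(2378954) ≈ 1542.4*I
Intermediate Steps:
sqrt(-2217618 - 134*86*14) = sqrt(-2217618 - 11524*14) = sqrt(-2217618 - 161336) = sqrt(-2378954) = I*sqrt(2378954)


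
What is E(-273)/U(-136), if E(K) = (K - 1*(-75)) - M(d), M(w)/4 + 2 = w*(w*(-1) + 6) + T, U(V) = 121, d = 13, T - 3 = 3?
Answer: 150/121 ≈ 1.2397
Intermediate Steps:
T = 6 (T = 3 + 3 = 6)
M(w) = 16 + 4*w*(6 - w) (M(w) = -8 + 4*(w*(w*(-1) + 6) + 6) = -8 + 4*(w*(-w + 6) + 6) = -8 + 4*(w*(6 - w) + 6) = -8 + 4*(6 + w*(6 - w)) = -8 + (24 + 4*w*(6 - w)) = 16 + 4*w*(6 - w))
E(K) = 423 + K (E(K) = (K - 1*(-75)) - (16 - 4*13² + 24*13) = (K + 75) - (16 - 4*169 + 312) = (75 + K) - (16 - 676 + 312) = (75 + K) - 1*(-348) = (75 + K) + 348 = 423 + K)
E(-273)/U(-136) = (423 - 273)/121 = 150*(1/121) = 150/121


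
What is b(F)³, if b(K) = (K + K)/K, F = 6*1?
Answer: 8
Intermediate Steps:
F = 6
b(K) = 2 (b(K) = (2*K)/K = 2)
b(F)³ = 2³ = 8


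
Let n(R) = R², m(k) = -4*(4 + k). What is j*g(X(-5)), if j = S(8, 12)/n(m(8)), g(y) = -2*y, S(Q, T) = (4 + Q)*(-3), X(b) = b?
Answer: -5/32 ≈ -0.15625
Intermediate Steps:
m(k) = -16 - 4*k
S(Q, T) = -12 - 3*Q
j = -1/64 (j = (-12 - 3*8)/((-16 - 4*8)²) = (-12 - 24)/((-16 - 32)²) = -36/((-48)²) = -36/2304 = -36*1/2304 = -1/64 ≈ -0.015625)
j*g(X(-5)) = -(-1)*(-5)/32 = -1/64*10 = -5/32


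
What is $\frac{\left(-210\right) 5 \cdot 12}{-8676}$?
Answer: $\frac{350}{241} \approx 1.4523$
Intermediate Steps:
$\frac{\left(-210\right) 5 \cdot 12}{-8676} = \left(-210\right) 60 \left(- \frac{1}{8676}\right) = \left(-12600\right) \left(- \frac{1}{8676}\right) = \frac{350}{241}$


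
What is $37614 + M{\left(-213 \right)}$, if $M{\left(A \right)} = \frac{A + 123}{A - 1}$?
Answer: $\frac{4024743}{107} \approx 37614.0$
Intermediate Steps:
$M{\left(A \right)} = \frac{123 + A}{-1 + A}$
$37614 + M{\left(-213 \right)} = 37614 + \frac{123 - 213}{-1 - 213} = 37614 + \frac{1}{-214} \left(-90\right) = 37614 - - \frac{45}{107} = 37614 + \frac{45}{107} = \frac{4024743}{107}$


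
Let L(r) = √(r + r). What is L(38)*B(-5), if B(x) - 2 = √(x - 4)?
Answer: √19*(4 + 6*I) ≈ 17.436 + 26.153*I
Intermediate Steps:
B(x) = 2 + √(-4 + x) (B(x) = 2 + √(x - 4) = 2 + √(-4 + x))
L(r) = √2*√r (L(r) = √(2*r) = √2*√r)
L(38)*B(-5) = (√2*√38)*(2 + √(-4 - 5)) = (2*√19)*(2 + √(-9)) = (2*√19)*(2 + 3*I) = 2*√19*(2 + 3*I)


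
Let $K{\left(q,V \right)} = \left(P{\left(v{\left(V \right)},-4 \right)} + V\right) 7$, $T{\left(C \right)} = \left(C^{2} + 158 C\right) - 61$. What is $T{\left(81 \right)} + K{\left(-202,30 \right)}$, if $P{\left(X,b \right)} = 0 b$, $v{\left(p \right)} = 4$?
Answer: $19508$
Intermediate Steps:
$P{\left(X,b \right)} = 0$
$T{\left(C \right)} = -61 + C^{2} + 158 C$
$K{\left(q,V \right)} = 7 V$ ($K{\left(q,V \right)} = \left(0 + V\right) 7 = V 7 = 7 V$)
$T{\left(81 \right)} + K{\left(-202,30 \right)} = \left(-61 + 81^{2} + 158 \cdot 81\right) + 7 \cdot 30 = \left(-61 + 6561 + 12798\right) + 210 = 19298 + 210 = 19508$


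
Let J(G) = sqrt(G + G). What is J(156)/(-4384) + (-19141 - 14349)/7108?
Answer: -16745/3554 - sqrt(78)/2192 ≈ -4.7156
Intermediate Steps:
J(G) = sqrt(2)*sqrt(G) (J(G) = sqrt(2*G) = sqrt(2)*sqrt(G))
J(156)/(-4384) + (-19141 - 14349)/7108 = (sqrt(2)*sqrt(156))/(-4384) + (-19141 - 14349)/7108 = (sqrt(2)*(2*sqrt(39)))*(-1/4384) - 33490*1/7108 = (2*sqrt(78))*(-1/4384) - 16745/3554 = -sqrt(78)/2192 - 16745/3554 = -16745/3554 - sqrt(78)/2192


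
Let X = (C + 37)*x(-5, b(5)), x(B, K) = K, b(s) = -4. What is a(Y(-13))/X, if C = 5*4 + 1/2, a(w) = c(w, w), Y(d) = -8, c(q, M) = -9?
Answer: 9/230 ≈ 0.039130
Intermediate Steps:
a(w) = -9
C = 41/2 (C = 20 + ½ = 41/2 ≈ 20.500)
X = -230 (X = (41/2 + 37)*(-4) = (115/2)*(-4) = -230)
a(Y(-13))/X = -9/(-230) = -9*(-1/230) = 9/230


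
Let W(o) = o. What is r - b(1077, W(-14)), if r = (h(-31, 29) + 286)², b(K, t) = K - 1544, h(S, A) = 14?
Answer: 90467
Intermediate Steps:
b(K, t) = -1544 + K
r = 90000 (r = (14 + 286)² = 300² = 90000)
r - b(1077, W(-14)) = 90000 - (-1544 + 1077) = 90000 - 1*(-467) = 90000 + 467 = 90467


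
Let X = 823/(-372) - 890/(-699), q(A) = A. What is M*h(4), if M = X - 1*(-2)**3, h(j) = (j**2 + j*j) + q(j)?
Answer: 1836027/7223 ≈ 254.19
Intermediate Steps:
h(j) = j + 2*j**2 (h(j) = (j**2 + j*j) + j = (j**2 + j**2) + j = 2*j**2 + j = j + 2*j**2)
X = -27133/28892 (X = 823*(-1/372) - 890*(-1/699) = -823/372 + 890/699 = -27133/28892 ≈ -0.93912)
M = 204003/28892 (M = -27133/28892 - 1*(-2)**3 = -27133/28892 - 1*(-8) = -27133/28892 + 8 = 204003/28892 ≈ 7.0609)
M*h(4) = 204003*(4*(1 + 2*4))/28892 = 204003*(4*(1 + 8))/28892 = 204003*(4*9)/28892 = (204003/28892)*36 = 1836027/7223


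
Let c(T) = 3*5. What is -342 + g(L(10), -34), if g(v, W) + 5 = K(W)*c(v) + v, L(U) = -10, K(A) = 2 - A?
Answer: 183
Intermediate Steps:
c(T) = 15
g(v, W) = 25 + v - 15*W (g(v, W) = -5 + ((2 - W)*15 + v) = -5 + ((30 - 15*W) + v) = -5 + (30 + v - 15*W) = 25 + v - 15*W)
-342 + g(L(10), -34) = -342 + (25 - 10 - 15*(-34)) = -342 + (25 - 10 + 510) = -342 + 525 = 183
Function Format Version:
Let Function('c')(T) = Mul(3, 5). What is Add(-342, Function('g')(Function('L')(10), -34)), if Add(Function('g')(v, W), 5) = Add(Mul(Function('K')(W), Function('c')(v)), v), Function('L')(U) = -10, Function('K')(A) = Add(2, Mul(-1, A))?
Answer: 183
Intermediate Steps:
Function('c')(T) = 15
Function('g')(v, W) = Add(25, v, Mul(-15, W)) (Function('g')(v, W) = Add(-5, Add(Mul(Add(2, Mul(-1, W)), 15), v)) = Add(-5, Add(Add(30, Mul(-15, W)), v)) = Add(-5, Add(30, v, Mul(-15, W))) = Add(25, v, Mul(-15, W)))
Add(-342, Function('g')(Function('L')(10), -34)) = Add(-342, Add(25, -10, Mul(-15, -34))) = Add(-342, Add(25, -10, 510)) = Add(-342, 525) = 183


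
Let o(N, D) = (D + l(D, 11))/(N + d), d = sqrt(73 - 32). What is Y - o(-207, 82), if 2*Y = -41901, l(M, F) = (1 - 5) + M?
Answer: -224203971/10702 + 20*sqrt(41)/5351 ≈ -20950.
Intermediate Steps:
l(M, F) = -4 + M
Y = -41901/2 (Y = (1/2)*(-41901) = -41901/2 ≈ -20951.)
d = sqrt(41) ≈ 6.4031
o(N, D) = (-4 + 2*D)/(N + sqrt(41)) (o(N, D) = (D + (-4 + D))/(N + sqrt(41)) = (-4 + 2*D)/(N + sqrt(41)))
Y - o(-207, 82) = -41901/2 - 2*(-2 + 82)/(-207 + sqrt(41)) = -41901/2 - 2*80/(-207 + sqrt(41)) = -41901/2 - 160/(-207 + sqrt(41))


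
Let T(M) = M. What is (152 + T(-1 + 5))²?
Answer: 24336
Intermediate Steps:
(152 + T(-1 + 5))² = (152 + (-1 + 5))² = (152 + 4)² = 156² = 24336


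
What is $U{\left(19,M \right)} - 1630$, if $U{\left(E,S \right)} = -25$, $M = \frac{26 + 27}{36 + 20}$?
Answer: $-1655$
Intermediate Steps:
$M = \frac{53}{56} \approx 0.94643$
$U{\left(19,M \right)} - 1630 = -25 - 1630 = -1655$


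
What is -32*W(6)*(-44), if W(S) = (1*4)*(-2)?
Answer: -11264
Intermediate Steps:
W(S) = -8 (W(S) = 4*(-2) = -8)
-32*W(6)*(-44) = -32*(-8)*(-44) = 256*(-44) = -11264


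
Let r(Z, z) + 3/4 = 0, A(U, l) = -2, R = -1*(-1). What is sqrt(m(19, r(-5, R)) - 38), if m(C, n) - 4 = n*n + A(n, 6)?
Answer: 9*I*sqrt(7)/4 ≈ 5.9529*I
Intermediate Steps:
R = 1
r(Z, z) = -3/4 (r(Z, z) = -3/4 + 0 = -3/4)
m(C, n) = 2 + n**2 (m(C, n) = 4 + (n*n - 2) = 4 + (n**2 - 2) = 4 + (-2 + n**2) = 2 + n**2)
sqrt(m(19, r(-5, R)) - 38) = sqrt((2 + (-3/4)**2) - 38) = sqrt((2 + 9/16) - 38) = sqrt(41/16 - 38) = sqrt(-567/16) = 9*I*sqrt(7)/4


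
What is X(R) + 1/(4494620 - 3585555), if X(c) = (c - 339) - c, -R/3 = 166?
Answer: -308173034/909065 ≈ -339.00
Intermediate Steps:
R = -498 (R = -3*166 = -498)
X(c) = -339 (X(c) = (-339 + c) - c = -339)
X(R) + 1/(4494620 - 3585555) = -339 + 1/(4494620 - 3585555) = -339 + 1/909065 = -308173034/909065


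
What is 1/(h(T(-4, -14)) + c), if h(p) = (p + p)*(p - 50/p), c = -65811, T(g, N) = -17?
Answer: -1/65333 ≈ -1.5306e-5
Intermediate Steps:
h(p) = 2*p*(p - 50/p) (h(p) = (2*p)*(p - 50/p) = 2*p*(p - 50/p))
1/(h(T(-4, -14)) + c) = 1/((-100 + 2*(-17)²) - 65811) = 1/((-100 + 2*289) - 65811) = 1/((-100 + 578) - 65811) = 1/(478 - 65811) = 1/(-65333) = -1/65333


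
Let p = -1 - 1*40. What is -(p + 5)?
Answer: 36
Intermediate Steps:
p = -41 (p = -1 - 40 = -41)
-(p + 5) = -(-41 + 5) = -1*(-36) = 36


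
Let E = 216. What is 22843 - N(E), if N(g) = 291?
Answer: 22552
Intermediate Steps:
22843 - N(E) = 22843 - 1*291 = 22843 - 291 = 22552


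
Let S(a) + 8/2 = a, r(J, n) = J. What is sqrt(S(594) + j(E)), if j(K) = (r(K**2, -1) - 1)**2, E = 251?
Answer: sqrt(3969000590) ≈ 63000.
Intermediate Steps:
S(a) = -4 + a
j(K) = (-1 + K**2)**2 (j(K) = (K**2 - 1)**2 = (-1 + K**2)**2)
sqrt(S(594) + j(E)) = sqrt((-4 + 594) + (-1 + 251**2)**2) = sqrt(590 + (-1 + 63001)**2) = sqrt(590 + 63000**2) = sqrt(590 + 3969000000) = sqrt(3969000590)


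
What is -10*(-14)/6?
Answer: 70/3 ≈ 23.333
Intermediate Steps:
-10*(-14)/6 = 140*(1/6) = 70/3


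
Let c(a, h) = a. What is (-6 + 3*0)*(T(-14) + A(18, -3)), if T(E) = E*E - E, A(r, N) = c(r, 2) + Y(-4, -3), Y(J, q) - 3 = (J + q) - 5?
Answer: -1314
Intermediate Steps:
Y(J, q) = -2 + J + q (Y(J, q) = 3 + ((J + q) - 5) = 3 + (-5 + J + q) = -2 + J + q)
A(r, N) = -9 + r (A(r, N) = r + (-2 - 4 - 3) = r - 9 = -9 + r)
T(E) = E² - E
(-6 + 3*0)*(T(-14) + A(18, -3)) = (-6 + 3*0)*(-14*(-1 - 14) + (-9 + 18)) = (-6 + 0)*(-14*(-15) + 9) = -6*(210 + 9) = -6*219 = -1314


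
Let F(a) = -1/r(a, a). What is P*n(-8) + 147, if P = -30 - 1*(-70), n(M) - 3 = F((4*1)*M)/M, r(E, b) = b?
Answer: 8539/32 ≈ 266.84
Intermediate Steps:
F(a) = -1/a
n(M) = 3 - 1/(4*M²) (n(M) = 3 + (-1/((4*1)*M))/M = 3 + (-1/(4*M))/M = 3 - 1/(4*M²))
P = 40 (P = -30 + 70 = 40)
P*n(-8) + 147 = 40*(3 - ¼/(-8)²) + 147 = 40*(3 - ¼*1/64) + 147 = 40*(3 - 1/256) + 147 = 40*(767/256) + 147 = 3835/32 + 147 = 8539/32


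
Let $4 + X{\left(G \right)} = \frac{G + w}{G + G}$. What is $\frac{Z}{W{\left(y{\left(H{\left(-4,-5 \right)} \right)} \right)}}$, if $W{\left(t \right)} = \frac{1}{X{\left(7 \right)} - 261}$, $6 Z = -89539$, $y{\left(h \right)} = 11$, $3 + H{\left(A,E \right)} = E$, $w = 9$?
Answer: $\frac{165378533}{42} \approx 3.9376 \cdot 10^{6}$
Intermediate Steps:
$H{\left(A,E \right)} = -3 + E$
$Z = - \frac{89539}{6}$ ($Z = \frac{1}{6} \left(-89539\right) = - \frac{89539}{6} \approx -14923.0$)
$X{\left(G \right)} = -4 + \frac{9 + G}{2 G}$ ($X{\left(G \right)} = -4 + \frac{G + 9}{G + G} = -4 + \frac{9 + G}{2 G}$)
$W{\left(t \right)} = - \frac{7}{1847}$ ($W{\left(t \right)} = \frac{1}{\frac{9 - 49}{2 \cdot 7} - 261} = \frac{1}{\frac{1}{2} \cdot \frac{1}{7} \left(9 - 49\right) - 261} = \frac{1}{\frac{1}{2} \cdot \frac{1}{7} \left(-40\right) - 261} = \frac{1}{- \frac{20}{7} - 261} = \frac{1}{- \frac{1847}{7}} = - \frac{7}{1847}$)
$\frac{Z}{W{\left(y{\left(H{\left(-4,-5 \right)} \right)} \right)}} = - \frac{89539}{6 \left(- \frac{7}{1847}\right)} = \left(- \frac{89539}{6}\right) \left(- \frac{1847}{7}\right) = \frac{165378533}{42}$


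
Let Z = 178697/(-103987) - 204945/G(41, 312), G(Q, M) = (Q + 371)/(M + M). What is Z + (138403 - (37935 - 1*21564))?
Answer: -2017587074179/10710661 ≈ -1.8837e+5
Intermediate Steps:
G(Q, M) = (371 + Q)/(2*M) (G(Q, M) = (371 + Q)/((2*M)) = (371 + Q)*(1/(2*M)) = (371 + Q)/(2*M))
Z = -3324630457331/10710661 (Z = 178697/(-103987) - 204945*624/(371 + 41) = 178697*(-1/103987) - 204945/((1/2)*(1/312)*412) = -178697/103987 - 204945/103/156 = -178697/103987 - 204945*156/103 = -178697/103987 - 31971420/103 = -3324630457331/10710661 ≈ -3.1040e+5)
Z + (138403 - (37935 - 1*21564)) = -3324630457331/10710661 + (138403 - (37935 - 1*21564)) = -3324630457331/10710661 + (138403 - (37935 - 21564)) = -3324630457331/10710661 + (138403 - 1*16371) = -3324630457331/10710661 + (138403 - 16371) = -3324630457331/10710661 + 122032 = -2017587074179/10710661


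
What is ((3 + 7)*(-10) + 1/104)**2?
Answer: 108139201/10816 ≈ 9998.1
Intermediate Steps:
((3 + 7)*(-10) + 1/104)**2 = (10*(-10) + 1/104)**2 = (-100 + 1/104)**2 = (-10399/104)**2 = 108139201/10816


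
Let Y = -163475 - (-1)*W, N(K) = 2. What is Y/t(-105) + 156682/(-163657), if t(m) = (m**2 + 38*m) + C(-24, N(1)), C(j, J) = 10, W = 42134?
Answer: -20962128727/1152963565 ≈ -18.181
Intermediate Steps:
t(m) = 10 + m**2 + 38*m (t(m) = (m**2 + 38*m) + 10 = 10 + m**2 + 38*m)
Y = -121341 (Y = -163475 - (-1)*42134 = -163475 - 1*(-42134) = -163475 + 42134 = -121341)
Y/t(-105) + 156682/(-163657) = -121341/(10 + (-105)**2 + 38*(-105)) + 156682/(-163657) = -121341/(10 + 11025 - 3990) + 156682*(-1/163657) = -121341/7045 - 156682/163657 = -20962128727/1152963565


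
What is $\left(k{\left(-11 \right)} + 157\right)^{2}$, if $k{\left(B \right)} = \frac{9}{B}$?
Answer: $\frac{2951524}{121} \approx 24393.0$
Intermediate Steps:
$\left(k{\left(-11 \right)} + 157\right)^{2} = \left(\frac{9}{-11} + 157\right)^{2} = \left(9 \left(- \frac{1}{11}\right) + 157\right)^{2} = \left(- \frac{9}{11} + 157\right)^{2} = \left(\frac{1718}{11}\right)^{2} = \frac{2951524}{121}$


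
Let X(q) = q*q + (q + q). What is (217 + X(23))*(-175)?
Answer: -138600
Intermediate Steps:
X(q) = q**2 + 2*q
(217 + X(23))*(-175) = (217 + 23*(2 + 23))*(-175) = (217 + 23*25)*(-175) = (217 + 575)*(-175) = 792*(-175) = -138600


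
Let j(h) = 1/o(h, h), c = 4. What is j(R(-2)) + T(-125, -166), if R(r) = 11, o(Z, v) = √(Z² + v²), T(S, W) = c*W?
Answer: -664 + √2/22 ≈ -663.94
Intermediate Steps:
T(S, W) = 4*W
j(h) = √2/(2*√(h²)) (j(h) = 1/(√(h² + h²)) = 1/(√(2*h²)) = 1/(√2*√(h²)) = √2/(2*√(h²)))
j(R(-2)) + T(-125, -166) = √2/(2*√(11²)) + 4*(-166) = √2/(2*√121) - 664 = (½)*√2*(1/11) - 664 = √2/22 - 664 = -664 + √2/22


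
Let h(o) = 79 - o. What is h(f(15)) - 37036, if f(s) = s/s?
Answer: -36958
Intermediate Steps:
f(s) = 1
h(f(15)) - 37036 = (79 - 1*1) - 37036 = (79 - 1) - 37036 = 78 - 37036 = -36958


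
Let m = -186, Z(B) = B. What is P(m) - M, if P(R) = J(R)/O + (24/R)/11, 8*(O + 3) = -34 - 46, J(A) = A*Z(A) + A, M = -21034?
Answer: 81509860/4433 ≈ 18387.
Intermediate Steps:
J(A) = A + A² (J(A) = A*A + A = A² + A = A + A²)
O = -13 (O = -3 + (-34 - 46)/8 = -3 + (⅛)*(-80) = -3 - 10 = -13)
P(R) = 24/(11*R) - R*(1 + R)/13 (P(R) = (R*(1 + R))/(-13) + (24/R)/11 = (R*(1 + R))*(-1/13) + (24/R)*(1/11) = -R*(1 + R)/13 + 24/(11*R) = 24/(11*R) - R*(1 + R)/13)
P(m) - M = (1/143)*(312 - 11*(-186)²*(1 - 186))/(-186) - 1*(-21034) = (1/143)*(-1/186)*(312 - 11*34596*(-185)) + 21034 = (1/143)*(-1/186)*(312 + 70402860) + 21034 = (1/143)*(-1/186)*70403172 + 21034 = -11733862/4433 + 21034 = 81509860/4433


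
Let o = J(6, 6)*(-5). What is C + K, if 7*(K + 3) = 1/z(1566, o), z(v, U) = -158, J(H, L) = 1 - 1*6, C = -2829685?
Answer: -3129634929/1106 ≈ -2.8297e+6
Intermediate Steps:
J(H, L) = -5 (J(H, L) = 1 - 6 = -5)
o = 25 (o = -5*(-5) = 25)
K = -3319/1106 (K = -3 + (⅐)/(-158) = -3 + (⅐)*(-1/158) = -3 - 1/1106 = -3319/1106 ≈ -3.0009)
C + K = -2829685 - 3319/1106 = -3129634929/1106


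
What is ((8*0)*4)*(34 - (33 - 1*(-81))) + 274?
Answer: 274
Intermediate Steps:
((8*0)*4)*(34 - (33 - 1*(-81))) + 274 = (0*4)*(34 - (33 + 81)) + 274 = 0*(34 - 1*114) + 274 = 0*(34 - 114) + 274 = 0*(-80) + 274 = 0 + 274 = 274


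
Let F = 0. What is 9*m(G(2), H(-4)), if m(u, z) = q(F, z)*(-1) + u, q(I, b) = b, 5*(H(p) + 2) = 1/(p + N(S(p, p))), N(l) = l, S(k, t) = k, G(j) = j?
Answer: 1449/40 ≈ 36.225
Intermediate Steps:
H(p) = -2 + 1/(10*p) (H(p) = -2 + 1/(5*(p + p)) = -2 + 1/(5*((2*p))) = -2 + (1/(2*p))/5 = -2 + 1/(10*p))
m(u, z) = u - z (m(u, z) = z*(-1) + u = -z + u = u - z)
9*m(G(2), H(-4)) = 9*(2 - (-2 + (1/10)/(-4))) = 9*(2 - (-2 + (1/10)*(-1/4))) = 9*(2 - (-2 - 1/40)) = 9*(2 - 1*(-81/40)) = 9*(2 + 81/40) = 9*(161/40) = 1449/40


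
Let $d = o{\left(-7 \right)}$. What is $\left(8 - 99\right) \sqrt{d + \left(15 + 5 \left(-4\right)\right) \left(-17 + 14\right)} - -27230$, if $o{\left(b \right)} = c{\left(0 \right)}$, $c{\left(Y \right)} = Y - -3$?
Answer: $27230 - 273 \sqrt{2} \approx 26844.0$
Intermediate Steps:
$c{\left(Y \right)} = 3 + Y$ ($c{\left(Y \right)} = Y + 3 = 3 + Y$)
$o{\left(b \right)} = 3$ ($o{\left(b \right)} = 3 + 0 = 3$)
$d = 3$
$\left(8 - 99\right) \sqrt{d + \left(15 + 5 \left(-4\right)\right) \left(-17 + 14\right)} - -27230 = \left(8 - 99\right) \sqrt{3 + \left(15 + 5 \left(-4\right)\right) \left(-17 + 14\right)} - -27230 = \left(8 - 99\right) \sqrt{3 + \left(15 - 20\right) \left(-3\right)} + 27230 = - 91 \sqrt{3 - -15} + 27230 = - 91 \sqrt{3 + 15} + 27230 = - 91 \sqrt{18} + 27230 = - 91 \cdot 3 \sqrt{2} + 27230 = - 273 \sqrt{2} + 27230 = 27230 - 273 \sqrt{2}$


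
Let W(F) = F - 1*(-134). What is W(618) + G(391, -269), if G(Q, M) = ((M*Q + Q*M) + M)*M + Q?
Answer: 56659806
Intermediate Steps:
G(Q, M) = Q + M*(M + 2*M*Q) (G(Q, M) = ((M*Q + M*Q) + M)*M + Q = (2*M*Q + M)*M + Q = (M + 2*M*Q)*M + Q = M*(M + 2*M*Q) + Q = Q + M*(M + 2*M*Q))
W(F) = 134 + F (W(F) = F + 134 = 134 + F)
W(618) + G(391, -269) = (134 + 618) + (391 + (-269)² + 2*391*(-269)²) = 752 + (391 + 72361 + 2*391*72361) = 752 + (391 + 72361 + 56586302) = 752 + 56659054 = 56659806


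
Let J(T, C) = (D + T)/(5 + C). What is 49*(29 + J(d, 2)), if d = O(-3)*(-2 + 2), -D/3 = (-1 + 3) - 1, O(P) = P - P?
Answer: 1400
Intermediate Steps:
O(P) = 0
D = -3 (D = -3*((-1 + 3) - 1) = -3*(2 - 1) = -3*1 = -3)
d = 0 (d = 0*(-2 + 2) = 0*0 = 0)
J(T, C) = (-3 + T)/(5 + C)
49*(29 + J(d, 2)) = 49*(29 + (-3 + 0)/(5 + 2)) = 49*(29 - 3/7) = 49*(200/7) = 1400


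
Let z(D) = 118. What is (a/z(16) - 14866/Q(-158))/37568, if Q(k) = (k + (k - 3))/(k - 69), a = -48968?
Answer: -103455367/353533664 ≈ -0.29263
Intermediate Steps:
Q(k) = (-3 + 2*k)/(-69 + k) (Q(k) = (k + (-3 + k))/(-69 + k) = (-3 + 2*k)/(-69 + k))
(a/z(16) - 14866/Q(-158))/37568 = (-48968/118 - 14866*(-69 - 158)/(-3 + 2*(-158)))/37568 = (-48968*1/118 - 14866*(-227/(-3 - 316)))*(1/37568) = (-24484/59 - 14866/((-1/227*(-319))))*(1/37568) = (-24484/59 - 14866/319/227)*(1/37568) = (-24484/59 - 14866*227/319)*(1/37568) = (-24484/59 - 3374582/319)*(1/37568) = -206910734/18821*1/37568 = -103455367/353533664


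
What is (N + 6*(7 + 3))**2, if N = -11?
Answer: 2401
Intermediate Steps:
(N + 6*(7 + 3))**2 = (-11 + 6*(7 + 3))**2 = (-11 + 6*10)**2 = (-11 + 60)**2 = 49**2 = 2401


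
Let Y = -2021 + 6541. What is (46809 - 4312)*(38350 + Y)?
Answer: 1821846390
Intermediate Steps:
Y = 4520
(46809 - 4312)*(38350 + Y) = (46809 - 4312)*(38350 + 4520) = 42497*42870 = 1821846390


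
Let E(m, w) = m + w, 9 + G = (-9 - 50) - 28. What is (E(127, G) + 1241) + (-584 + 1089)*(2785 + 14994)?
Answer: 8979667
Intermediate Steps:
G = -96 (G = -9 + ((-9 - 50) - 28) = -9 + (-59 - 28) = -9 - 87 = -96)
(E(127, G) + 1241) + (-584 + 1089)*(2785 + 14994) = ((127 - 96) + 1241) + (-584 + 1089)*(2785 + 14994) = (31 + 1241) + 505*17779 = 1272 + 8978395 = 8979667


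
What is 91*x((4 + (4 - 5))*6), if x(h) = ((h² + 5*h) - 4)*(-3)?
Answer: -111930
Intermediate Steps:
x(h) = 12 - 15*h - 3*h² (x(h) = (-4 + h² + 5*h)*(-3) = 12 - 15*h - 3*h²)
91*x((4 + (4 - 5))*6) = 91*(12 - 15*(4 + (4 - 5))*6 - 3*36*(4 + (4 - 5))²) = 91*(12 - 15*(4 - 1)*6 - 3*36*(4 - 1)²) = 91*(12 - 45*6 - 3*(3*6)²) = 91*(12 - 15*18 - 3*18²) = 91*(12 - 270 - 3*324) = 91*(12 - 270 - 972) = 91*(-1230) = -111930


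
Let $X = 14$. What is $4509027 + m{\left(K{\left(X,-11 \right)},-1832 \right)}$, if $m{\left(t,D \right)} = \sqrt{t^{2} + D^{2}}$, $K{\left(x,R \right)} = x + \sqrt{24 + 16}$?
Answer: $4509027 + 2 \sqrt{839115 + 14 \sqrt{10}} \approx 4.5109 \cdot 10^{6}$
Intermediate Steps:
$K{\left(x,R \right)} = x + 2 \sqrt{10}$ ($K{\left(x,R \right)} = x + \sqrt{40} = x + 2 \sqrt{10}$)
$m{\left(t,D \right)} = \sqrt{D^{2} + t^{2}}$
$4509027 + m{\left(K{\left(X,-11 \right)},-1832 \right)} = 4509027 + \sqrt{\left(-1832\right)^{2} + \left(14 + 2 \sqrt{10}\right)^{2}} = 4509027 + \sqrt{3356224 + \left(14 + 2 \sqrt{10}\right)^{2}}$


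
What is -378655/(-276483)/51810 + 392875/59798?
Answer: 281389683608647/42829074389277 ≈ 6.5701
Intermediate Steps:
-378655/(-276483)/51810 + 392875/59798 = -378655*(-1/276483)*(1/51810) + 392875*(1/59798) = (378655/276483)*(1/51810) + 392875/59798 = 75731/2864916846 + 392875/59798 = 281389683608647/42829074389277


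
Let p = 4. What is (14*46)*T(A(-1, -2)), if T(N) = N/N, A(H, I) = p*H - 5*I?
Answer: 644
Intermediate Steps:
A(H, I) = -5*I + 4*H (A(H, I) = 4*H - 5*I = -5*I + 4*H)
T(N) = 1
(14*46)*T(A(-1, -2)) = (14*46)*1 = 644*1 = 644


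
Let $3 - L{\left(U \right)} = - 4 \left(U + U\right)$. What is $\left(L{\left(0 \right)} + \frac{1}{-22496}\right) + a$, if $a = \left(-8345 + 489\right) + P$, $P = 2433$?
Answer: $- \frac{121928321}{22496} \approx -5420.0$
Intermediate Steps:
$a = -5423$ ($a = \left(-8345 + 489\right) + 2433 = -7856 + 2433 = -5423$)
$L{\left(U \right)} = 3 + 8 U$ ($L{\left(U \right)} = 3 - - 4 \left(U + U\right) = 3 - - 4 \cdot 2 U = 3 - - 8 U = 3 + 8 U$)
$\left(L{\left(0 \right)} + \frac{1}{-22496}\right) + a = \left(\left(3 + 8 \cdot 0\right) + \frac{1}{-22496}\right) - 5423 = \left(\left(3 + 0\right) - \frac{1}{22496}\right) - 5423 = \left(3 - \frac{1}{22496}\right) - 5423 = \frac{67487}{22496} - 5423 = - \frac{121928321}{22496}$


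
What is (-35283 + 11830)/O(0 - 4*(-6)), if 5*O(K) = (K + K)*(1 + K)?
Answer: -23453/240 ≈ -97.721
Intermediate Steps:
O(K) = 2*K*(1 + K)/5 (O(K) = ((K + K)*(1 + K))/5 = ((2*K)*(1 + K))/5 = (2*K*(1 + K))/5 = 2*K*(1 + K)/5)
(-35283 + 11830)/O(0 - 4*(-6)) = (-35283 + 11830)/((2*(0 - 4*(-6))*(1 + (0 - 4*(-6)))/5)) = -23453*5/(2*(0 + 24)*(1 + (0 + 24))) = -23453*5/(48*(1 + 24)) = -23453/((⅖)*24*25) = -23453/240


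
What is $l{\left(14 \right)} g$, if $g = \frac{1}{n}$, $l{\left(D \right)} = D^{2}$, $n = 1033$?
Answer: $\frac{196}{1033} \approx 0.18974$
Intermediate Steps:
$g = \frac{1}{1033} \approx 0.00096805$
$l{\left(14 \right)} g = 14^{2} \cdot \frac{1}{1033} = 196 \cdot \frac{1}{1033} = \frac{196}{1033}$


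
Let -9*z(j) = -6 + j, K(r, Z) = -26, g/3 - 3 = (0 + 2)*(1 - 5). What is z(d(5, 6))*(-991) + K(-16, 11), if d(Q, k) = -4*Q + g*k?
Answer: -115190/9 ≈ -12799.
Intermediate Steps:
g = -15 (g = 9 + 3*((0 + 2)*(1 - 5)) = 9 + 3*(2*(-4)) = 9 + 3*(-8) = 9 - 24 = -15)
d(Q, k) = -15*k - 4*Q (d(Q, k) = -4*Q - 15*k = -15*k - 4*Q)
z(j) = ⅔ - j/9 (z(j) = -(-6 + j)/9 = ⅔ - j/9)
z(d(5, 6))*(-991) + K(-16, 11) = (⅔ - (-15*6 - 4*5)/9)*(-991) - 26 = (⅔ - (-90 - 20)/9)*(-991) - 26 = (⅔ - ⅑*(-110))*(-991) - 26 = (⅔ + 110/9)*(-991) - 26 = (116/9)*(-991) - 26 = -114956/9 - 26 = -115190/9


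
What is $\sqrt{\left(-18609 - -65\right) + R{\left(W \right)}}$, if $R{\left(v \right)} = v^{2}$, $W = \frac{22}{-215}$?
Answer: $\frac{2 i \sqrt{214298979}}{215} \approx 136.18 i$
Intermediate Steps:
$W = - \frac{22}{215}$ ($W = 22 \left(- \frac{1}{215}\right) = - \frac{22}{215} \approx -0.10233$)
$\sqrt{\left(-18609 - -65\right) + R{\left(W \right)}} = \sqrt{\left(-18609 - -65\right) + \left(- \frac{22}{215}\right)^{2}} = \sqrt{\left(-18609 + 65\right) + \frac{484}{46225}} = \sqrt{-18544 + \frac{484}{46225}} = \sqrt{- \frac{857195916}{46225}} = \frac{2 i \sqrt{214298979}}{215}$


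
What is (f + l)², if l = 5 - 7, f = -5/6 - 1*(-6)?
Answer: 361/36 ≈ 10.028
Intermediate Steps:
f = 31/6 (f = -5*⅙ + 6 = -⅚ + 6 = 31/6 ≈ 5.1667)
l = -2
(f + l)² = (31/6 - 2)² = (19/6)² = 361/36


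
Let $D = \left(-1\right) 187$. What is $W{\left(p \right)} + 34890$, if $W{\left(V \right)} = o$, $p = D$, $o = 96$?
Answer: $34986$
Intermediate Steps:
$D = -187$
$p = -187$
$W{\left(V \right)} = 96$
$W{\left(p \right)} + 34890 = 96 + 34890 = 34986$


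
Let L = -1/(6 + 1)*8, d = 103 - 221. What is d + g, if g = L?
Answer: -834/7 ≈ -119.14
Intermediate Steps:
d = -118
L = -8/7 (L = -1/7*8 = -1*⅐*8 = -⅐*8 = -8/7 ≈ -1.1429)
g = -8/7 ≈ -1.1429
d + g = -118 - 8/7 = -834/7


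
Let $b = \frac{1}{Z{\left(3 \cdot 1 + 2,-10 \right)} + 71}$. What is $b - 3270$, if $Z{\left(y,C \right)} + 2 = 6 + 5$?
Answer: $- \frac{261599}{80} \approx -3270.0$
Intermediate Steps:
$Z{\left(y,C \right)} = 9$ ($Z{\left(y,C \right)} = -2 + \left(6 + 5\right) = -2 + 11 = 9$)
$b = \frac{1}{80}$ ($b = \frac{1}{9 + 71} = \frac{1}{80} \approx 0.0125$)
$b - 3270 = \frac{1}{80} - 3270 = - \frac{261599}{80}$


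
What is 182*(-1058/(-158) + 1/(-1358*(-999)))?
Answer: 9329628061/7655337 ≈ 1218.7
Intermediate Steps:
182*(-1058/(-158) + 1/(-1358*(-999))) = 182*(-1058*(-1/158) - 1/1358*(-1/999)) = 182*(529/79 + 1/1356642) = 182*(717663697/107174718) = 9329628061/7655337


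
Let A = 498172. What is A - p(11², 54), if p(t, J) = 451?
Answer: 497721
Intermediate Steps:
A - p(11², 54) = 498172 - 1*451 = 498172 - 451 = 497721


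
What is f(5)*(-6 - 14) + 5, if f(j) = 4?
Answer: -75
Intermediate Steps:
f(5)*(-6 - 14) + 5 = 4*(-6 - 14) + 5 = 4*(-20) + 5 = -80 + 5 = -75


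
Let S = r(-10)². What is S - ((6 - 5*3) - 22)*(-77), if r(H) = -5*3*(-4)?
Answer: 1213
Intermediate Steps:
r(H) = 60 (r(H) = -15*(-4) = 60)
S = 3600 (S = 60² = 3600)
S - ((6 - 5*3) - 22)*(-77) = 3600 - ((6 - 5*3) - 22)*(-77) = 3600 - ((6 - 15) - 22)*(-77) = 3600 - (-9 - 22)*(-77) = 3600 - (-31)*(-77) = 3600 - 1*2387 = 3600 - 2387 = 1213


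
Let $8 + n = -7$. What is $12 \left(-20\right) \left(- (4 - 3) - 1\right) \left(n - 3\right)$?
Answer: $-8640$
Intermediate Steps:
$n = -15$ ($n = -8 - 7 = -15$)
$12 \left(-20\right) \left(- (4 - 3) - 1\right) \left(n - 3\right) = 12 \left(-20\right) \left(- (4 - 3) - 1\right) \left(-15 - 3\right) = - 240 \left(\left(-1\right) 1 - 1\right) \left(-18\right) = - 240 \left(-1 - 1\right) \left(-18\right) = - 240 \left(\left(-2\right) \left(-18\right)\right) = \left(-240\right) 36 = -8640$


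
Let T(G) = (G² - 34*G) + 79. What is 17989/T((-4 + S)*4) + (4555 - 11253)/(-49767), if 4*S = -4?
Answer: 903021545/57679953 ≈ 15.656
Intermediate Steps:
S = -1 (S = (¼)*(-4) = -1)
T(G) = 79 + G² - 34*G
17989/T((-4 + S)*4) + (4555 - 11253)/(-49767) = 17989/(79 + ((-4 - 1)*4)² - 34*(-4 - 1)*4) + (4555 - 11253)/(-49767) = 17989/(79 + (-5*4)² - (-170)*4) - 6698*(-1/49767) = 17989/(79 + (-20)² - 34*(-20)) + 6698/49767 = 17989/(79 + 400 + 680) + 6698/49767 = 17989/1159 + 6698/49767 = 903021545/57679953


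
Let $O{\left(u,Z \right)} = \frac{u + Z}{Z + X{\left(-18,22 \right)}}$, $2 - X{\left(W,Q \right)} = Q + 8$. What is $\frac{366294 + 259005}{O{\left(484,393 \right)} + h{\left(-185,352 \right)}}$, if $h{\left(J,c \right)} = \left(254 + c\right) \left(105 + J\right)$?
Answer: $- \frac{228234135}{17694323} \approx -12.899$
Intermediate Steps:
$X{\left(W,Q \right)} = -6 - Q$ ($X{\left(W,Q \right)} = 2 - \left(Q + 8\right) = 2 - \left(8 + Q\right) = -6 - Q$)
$h{\left(J,c \right)} = \left(105 + J\right) \left(254 + c\right)$
$O{\left(u,Z \right)} = \frac{Z + u}{-28 + Z}$ ($O{\left(u,Z \right)} = \frac{u + Z}{Z - 28} = \frac{Z + u}{Z - 28} = \frac{Z + u}{-28 + Z}$)
$\frac{366294 + 259005}{O{\left(484,393 \right)} + h{\left(-185,352 \right)}} = \frac{366294 + 259005}{\frac{393 + 484}{-28 + 393} + \left(26670 + 105 \cdot 352 + 254 \left(-185\right) - 65120\right)} = \frac{625299}{\frac{1}{365} \cdot 877 + \left(26670 + 36960 - 46990 - 65120\right)} = \frac{625299}{\frac{1}{365} \cdot 877 - 48480} = \frac{625299}{\frac{877}{365} - 48480} = \frac{625299}{- \frac{17694323}{365}} = 625299 \left(- \frac{365}{17694323}\right) = - \frac{228234135}{17694323}$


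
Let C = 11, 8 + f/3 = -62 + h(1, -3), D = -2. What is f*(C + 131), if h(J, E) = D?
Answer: -30672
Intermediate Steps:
h(J, E) = -2
f = -216 (f = -24 + 3*(-62 - 2) = -24 + 3*(-64) = -24 - 192 = -216)
f*(C + 131) = -216*(11 + 131) = -216*142 = -30672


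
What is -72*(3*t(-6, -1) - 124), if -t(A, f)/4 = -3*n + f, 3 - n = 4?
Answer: 10656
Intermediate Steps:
n = -1 (n = 3 - 1*4 = 3 - 4 = -1)
t(A, f) = -12 - 4*f (t(A, f) = -4*(-3*(-1) + f) = -4*(3 + f) = -12 - 4*f)
-72*(3*t(-6, -1) - 124) = -72*(3*(-12 - 4*(-1)) - 124) = -72*(3*(-12 + 4) - 124) = -72*(3*(-8) - 124) = -72*(-24 - 124) = -72*(-148) = 10656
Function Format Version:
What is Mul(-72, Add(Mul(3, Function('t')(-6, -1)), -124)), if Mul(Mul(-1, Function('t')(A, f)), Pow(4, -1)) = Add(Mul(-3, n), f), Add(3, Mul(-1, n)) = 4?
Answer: 10656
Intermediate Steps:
n = -1 (n = Add(3, Mul(-1, 4)) = Add(3, -4) = -1)
Function('t')(A, f) = Add(-12, Mul(-4, f)) (Function('t')(A, f) = Mul(-4, Add(Mul(-3, -1), f)) = Mul(-4, Add(3, f)) = Add(-12, Mul(-4, f)))
Mul(-72, Add(Mul(3, Function('t')(-6, -1)), -124)) = Mul(-72, Add(Mul(3, Add(-12, Mul(-4, -1))), -124)) = Mul(-72, Add(Mul(3, Add(-12, 4)), -124)) = Mul(-72, Add(Mul(3, -8), -124)) = Mul(-72, Add(-24, -124)) = Mul(-72, -148) = 10656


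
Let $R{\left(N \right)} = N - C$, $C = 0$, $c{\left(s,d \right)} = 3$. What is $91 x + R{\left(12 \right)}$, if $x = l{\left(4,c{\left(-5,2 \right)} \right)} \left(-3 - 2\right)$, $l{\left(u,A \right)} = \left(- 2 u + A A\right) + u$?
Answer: $-2263$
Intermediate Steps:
$l{\left(u,A \right)} = A^{2} - u$ ($l{\left(u,A \right)} = \left(- 2 u + A^{2}\right) + u = \left(A^{2} - 2 u\right) + u = A^{2} - u$)
$x = -25$ ($x = \left(3^{2} - 4\right) \left(-3 - 2\right) = \left(9 - 4\right) \left(-5\right) = 5 \left(-5\right) = -25$)
$R{\left(N \right)} = N$ ($R{\left(N \right)} = N - 0 = N + 0 = N$)
$91 x + R{\left(12 \right)} = 91 \left(-25\right) + 12 = -2275 + 12 = -2263$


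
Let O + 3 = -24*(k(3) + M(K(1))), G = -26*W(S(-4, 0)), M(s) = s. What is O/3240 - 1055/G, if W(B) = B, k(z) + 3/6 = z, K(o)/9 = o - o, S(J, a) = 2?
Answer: 94859/4680 ≈ 20.269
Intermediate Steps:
K(o) = 0 (K(o) = 9*(o - o) = 9*0 = 0)
k(z) = -1/2 + z
G = -52 (G = -26*2 = -52)
O = -63 (O = -3 - 24*((-1/2 + 3) + 0) = -3 - 24*(5/2 + 0) = -3 - 24*5/2 = -3 - 60 = -63)
O/3240 - 1055/G = -63/3240 - 1055/(-52) = -63*1/3240 - 1055*(-1/52) = -7/360 + 1055/52 = 94859/4680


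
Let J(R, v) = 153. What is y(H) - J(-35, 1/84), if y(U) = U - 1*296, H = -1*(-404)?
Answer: -45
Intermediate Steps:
H = 404
y(U) = -296 + U (y(U) = U - 296 = -296 + U)
y(H) - J(-35, 1/84) = (-296 + 404) - 1*153 = 108 - 153 = -45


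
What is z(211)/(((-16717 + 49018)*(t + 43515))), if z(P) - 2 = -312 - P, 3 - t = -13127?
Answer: -521/1829690145 ≈ -2.8475e-7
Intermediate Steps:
t = 13130 (t = 3 - 1*(-13127) = 3 + 13127 = 13130)
z(P) = -310 - P (z(P) = 2 + (-312 - P) = -310 - P)
z(211)/(((-16717 + 49018)*(t + 43515))) = (-310 - 1*211)/(((-16717 + 49018)*(13130 + 43515))) = (-310 - 211)/((32301*56645)) = -521/1829690145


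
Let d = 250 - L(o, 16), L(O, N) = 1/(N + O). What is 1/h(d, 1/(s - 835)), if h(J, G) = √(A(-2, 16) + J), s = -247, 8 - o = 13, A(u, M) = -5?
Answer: √29634/2694 ≈ 0.063900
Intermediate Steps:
o = -5 (o = 8 - 1*13 = 8 - 13 = -5)
d = 2749/11 (d = 250 - 1/(16 - 5) = 250 - 1/11 = 2749/11 ≈ 249.91)
h(J, G) = √(-5 + J)
1/h(d, 1/(s - 835)) = 1/(√(-5 + 2749/11)) = 1/(√(2694/11)) = 1/(√29634/11) = √29634/2694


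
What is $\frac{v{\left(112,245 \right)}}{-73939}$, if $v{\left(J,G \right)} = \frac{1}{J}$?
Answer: $- \frac{1}{8281168} \approx -1.2076 \cdot 10^{-7}$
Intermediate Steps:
$\frac{v{\left(112,245 \right)}}{-73939} = \frac{1}{112 \left(-73939\right)} = \frac{1}{112} \left(- \frac{1}{73939}\right) = - \frac{1}{8281168}$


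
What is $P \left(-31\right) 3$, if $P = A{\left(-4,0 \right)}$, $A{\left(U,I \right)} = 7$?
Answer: $-651$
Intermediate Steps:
$P = 7$
$P \left(-31\right) 3 = 7 \left(-31\right) 3 = \left(-217\right) 3 = -651$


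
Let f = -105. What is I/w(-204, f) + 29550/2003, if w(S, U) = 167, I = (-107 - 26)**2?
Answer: 40365917/334501 ≈ 120.68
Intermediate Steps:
I = 17689 (I = (-133)**2 = 17689)
I/w(-204, f) + 29550/2003 = 17689/167 + 29550/2003 = 40365917/334501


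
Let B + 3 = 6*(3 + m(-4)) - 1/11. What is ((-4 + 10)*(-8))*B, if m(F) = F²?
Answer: -58560/11 ≈ -5323.6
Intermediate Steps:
B = 1220/11 (B = -3 + (6*(3 + (-4)²) - 1/11) = -3 + (6*(3 + 16) - 1/11) = -3 + (6*19 - 1*1/11) = -3 + (114 - 1/11) = -3 + 1253/11 = 1220/11 ≈ 110.91)
((-4 + 10)*(-8))*B = ((-4 + 10)*(-8))*(1220/11) = (6*(-8))*(1220/11) = -48*1220/11 = -58560/11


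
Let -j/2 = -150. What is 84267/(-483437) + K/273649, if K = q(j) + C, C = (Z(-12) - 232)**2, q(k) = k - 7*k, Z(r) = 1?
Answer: 109818522/7781885389 ≈ 0.014112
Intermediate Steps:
j = 300 (j = -2*(-150) = 300)
q(k) = -6*k
C = 53361 (C = (1 - 232)**2 = (-231)**2 = 53361)
K = 51561 (K = -6*300 + 53361 = -1800 + 53361 = 51561)
84267/(-483437) + K/273649 = 84267/(-483437) + 51561/273649 = 84267*(-1/483437) + 51561*(1/273649) = -84267/483437 + 3033/16097 = 109818522/7781885389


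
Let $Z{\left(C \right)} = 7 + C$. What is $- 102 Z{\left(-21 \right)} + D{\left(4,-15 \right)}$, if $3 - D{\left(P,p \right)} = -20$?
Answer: $1451$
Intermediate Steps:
$D{\left(P,p \right)} = 23$ ($D{\left(P,p \right)} = 3 - -20 = 3 + 20 = 23$)
$- 102 Z{\left(-21 \right)} + D{\left(4,-15 \right)} = - 102 \left(7 - 21\right) + 23 = \left(-102\right) \left(-14\right) + 23 = 1428 + 23 = 1451$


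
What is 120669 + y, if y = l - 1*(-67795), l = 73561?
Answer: 262025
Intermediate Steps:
y = 141356 (y = 73561 - 1*(-67795) = 73561 + 67795 = 141356)
120669 + y = 120669 + 141356 = 262025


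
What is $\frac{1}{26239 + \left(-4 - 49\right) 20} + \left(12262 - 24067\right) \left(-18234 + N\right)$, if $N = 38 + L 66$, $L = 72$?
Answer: $\frac{3996068949181}{25179} \approx 1.5871 \cdot 10^{8}$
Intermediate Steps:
$N = 4790$ ($N = 38 + 72 \cdot 66 = 38 + 4752 = 4790$)
$\frac{1}{26239 + \left(-4 - 49\right) 20} + \left(12262 - 24067\right) \left(-18234 + N\right) = \frac{1}{26239 + \left(-4 - 49\right) 20} + \left(12262 - 24067\right) \left(-18234 + 4790\right) = \frac{1}{26239 - 1060} - -158706420 = \frac{1}{26239 - 1060} + 158706420 = \frac{1}{25179} + 158706420 = \frac{3996068949181}{25179}$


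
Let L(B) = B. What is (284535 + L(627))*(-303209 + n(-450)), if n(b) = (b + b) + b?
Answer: -86848653558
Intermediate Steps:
n(b) = 3*b (n(b) = 2*b + b = 3*b)
(284535 + L(627))*(-303209 + n(-450)) = (284535 + 627)*(-303209 + 3*(-450)) = 285162*(-303209 - 1350) = 285162*(-304559) = -86848653558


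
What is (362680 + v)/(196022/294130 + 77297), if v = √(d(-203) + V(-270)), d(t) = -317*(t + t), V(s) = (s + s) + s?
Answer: 13334383550/2841945329 + 147065*√31973/5683890658 ≈ 4.6966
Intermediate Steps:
V(s) = 3*s (V(s) = 2*s + s = 3*s)
d(t) = -634*t
v = 2*√31973 (v = √(-634*(-203) + 3*(-270)) = √(128702 - 810) = √127892 = 2*√31973 ≈ 357.62)
(362680 + v)/(196022/294130 + 77297) = (362680 + 2*√31973)/(196022/294130 + 77297) = (362680 + 2*√31973)/(196022*(1/294130) + 77297) = (362680 + 2*√31973)/(98011/147065 + 77297) = (362680 + 2*√31973)/(11367781316/147065) = (362680 + 2*√31973)*(147065/11367781316) = 13334383550/2841945329 + 147065*√31973/5683890658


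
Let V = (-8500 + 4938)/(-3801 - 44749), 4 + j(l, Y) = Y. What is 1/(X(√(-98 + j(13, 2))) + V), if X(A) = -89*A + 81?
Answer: 11943639850/117659616745409 + 262227653125*I/235319233490818 ≈ 0.00010151 + 0.0011143*I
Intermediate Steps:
j(l, Y) = -4 + Y
X(A) = 81 - 89*A
V = 1781/24275 (V = -3562/(-48550) = -3562*(-1/48550) = 1781/24275 ≈ 0.073368)
1/(X(√(-98 + j(13, 2))) + V) = 1/((81 - 89*√(-98 + (-4 + 2))) + 1781/24275) = 1/((81 - 89*√(-98 - 2)) + 1781/24275) = 1/((81 - 890*I) + 1781/24275) = 1/(1968056/24275 - 890*I) = 589275625*(1968056/24275 + 890*I)/470638466981636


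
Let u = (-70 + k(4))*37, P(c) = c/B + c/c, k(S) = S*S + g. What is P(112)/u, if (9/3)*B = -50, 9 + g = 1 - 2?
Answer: 143/59200 ≈ 0.0024155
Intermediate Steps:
g = -10 (g = -9 + (1 - 2) = -9 - 1 = -10)
B = -50/3 (B = (⅓)*(-50) = -50/3 ≈ -16.667)
k(S) = -10 + S² (k(S) = S*S - 10 = S² - 10 = -10 + S²)
P(c) = 1 - 3*c/50 (P(c) = c/(-50/3) + c/c = c*(-3/50) + 1 = -3*c/50 + 1 = 1 - 3*c/50)
u = -2368 (u = (-70 + (-10 + 4²))*37 = (-70 + (-10 + 16))*37 = (-70 + 6)*37 = -64*37 = -2368)
P(112)/u = (1 - 3/50*112)/(-2368) = (1 - 168/25)*(-1/2368) = -143/25*(-1/2368) = 143/59200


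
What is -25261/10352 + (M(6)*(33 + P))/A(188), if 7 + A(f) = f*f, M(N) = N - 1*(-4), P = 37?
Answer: -885401557/365808624 ≈ -2.4204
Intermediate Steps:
M(N) = 4 + N (M(N) = N + 4 = 4 + N)
A(f) = -7 + f**2 (A(f) = -7 + f*f = -7 + f**2)
-25261/10352 + (M(6)*(33 + P))/A(188) = -25261/10352 + ((4 + 6)*(33 + 37))/(-7 + 188**2) = -25261*1/10352 + (10*70)/(-7 + 35344) = -25261/10352 + 700/35337 = -885401557/365808624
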